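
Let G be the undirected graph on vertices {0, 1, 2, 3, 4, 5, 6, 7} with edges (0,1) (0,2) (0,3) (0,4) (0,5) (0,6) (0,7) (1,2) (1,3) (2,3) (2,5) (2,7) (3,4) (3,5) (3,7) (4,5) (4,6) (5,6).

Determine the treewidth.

3

A width-3 tree decomposition is:
Bags: B1 = {0, 2, 3, 5}  B2 = {0, 1, 2, 3}  B3 = {0, 3, 4, 5}  B4 = {0, 2, 3, 7}  B5 = {0, 4, 5, 6}
Tree: B1–B2, B1–B3, B1–B4, B3–B5
Each bag holds 4 vertices, so the decomposition has width 3, which upper-bounds the treewidth. For the lower bound, the 4 vertices {0, 1, 2, 3} are pairwise adjacent, and any tree decomposition puts a clique entirely inside one bag — forcing width ≥ 3. Combining the bounds, tw(G) = 3.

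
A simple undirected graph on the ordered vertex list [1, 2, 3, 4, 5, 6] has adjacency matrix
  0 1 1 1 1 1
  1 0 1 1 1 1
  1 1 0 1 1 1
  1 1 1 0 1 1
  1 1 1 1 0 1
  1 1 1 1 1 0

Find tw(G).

A width-5 tree decomposition is:
Bags: B1 = {1, 2, 3, 4, 5, 6}
Tree: (single bag)
A single bag containing all 6 vertices is trivially a valid decomposition of width 5. For the lower bound, the 6 vertices {1, 2, 3, 4, 5, 6} are pairwise adjacent, and any tree decomposition puts a clique entirely inside one bag — forcing width ≥ 5. Therefore the treewidth is 5.

5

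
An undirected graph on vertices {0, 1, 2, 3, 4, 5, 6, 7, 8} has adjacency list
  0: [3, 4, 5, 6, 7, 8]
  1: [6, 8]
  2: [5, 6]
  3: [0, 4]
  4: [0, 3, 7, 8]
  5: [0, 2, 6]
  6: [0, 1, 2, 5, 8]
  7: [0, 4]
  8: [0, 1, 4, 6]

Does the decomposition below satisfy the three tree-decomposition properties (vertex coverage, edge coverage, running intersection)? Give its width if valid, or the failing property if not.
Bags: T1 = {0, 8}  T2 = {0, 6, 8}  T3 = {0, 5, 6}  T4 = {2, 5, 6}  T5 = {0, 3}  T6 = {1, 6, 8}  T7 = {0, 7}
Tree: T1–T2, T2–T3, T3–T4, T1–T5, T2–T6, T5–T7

A tree decomposition must satisfy three properties: every vertex lies in some bag; for every edge, both endpoints lie together in some bag; and for every vertex, the bags containing it form a connected subtree. Here vertex 4 appears in no bag, so the decomposition is invalid.

No — vertex 4 appears in no bag.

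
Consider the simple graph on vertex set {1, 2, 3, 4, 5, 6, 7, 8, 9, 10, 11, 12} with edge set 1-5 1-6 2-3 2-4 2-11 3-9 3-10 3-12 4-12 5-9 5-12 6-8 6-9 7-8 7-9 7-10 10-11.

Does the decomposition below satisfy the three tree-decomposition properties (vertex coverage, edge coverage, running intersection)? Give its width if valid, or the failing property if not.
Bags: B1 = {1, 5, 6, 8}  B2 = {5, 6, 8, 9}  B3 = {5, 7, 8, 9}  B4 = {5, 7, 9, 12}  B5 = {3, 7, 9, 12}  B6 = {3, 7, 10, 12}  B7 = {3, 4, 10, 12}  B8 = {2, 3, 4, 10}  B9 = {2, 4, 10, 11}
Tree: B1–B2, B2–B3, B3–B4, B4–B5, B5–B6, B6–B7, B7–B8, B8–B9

Every vertex of G appears in some bag (union = {1, 2, 3, 4, 5, 6, 7, 8, 9, 10, 11, 12}); every edge is covered by a bag; and for each vertex v the set of bags containing v is connected in the bag tree. The decomposition is therefore valid. The largest bag has 4 vertices, so the width is 3.

Yes; width 3.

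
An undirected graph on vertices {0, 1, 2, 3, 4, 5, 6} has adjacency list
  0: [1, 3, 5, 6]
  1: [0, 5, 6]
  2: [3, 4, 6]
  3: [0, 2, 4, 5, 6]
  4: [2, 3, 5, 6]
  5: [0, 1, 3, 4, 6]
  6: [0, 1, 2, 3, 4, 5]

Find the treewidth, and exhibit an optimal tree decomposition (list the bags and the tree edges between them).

Treewidth 3.
One such decomposition:
Bags: B1 = {0, 3, 5, 6}  B2 = {3, 4, 5, 6}  B3 = {0, 1, 5, 6}  B4 = {2, 3, 4, 6}
Tree: B1–B2, B1–B3, B2–B4

The largest bag has 4 vertices, giving width 3; this decomposition certifies tw(G) ≤ 3. For the lower bound, the 4 vertices {0, 1, 5, 6} are pairwise adjacent, and any tree decomposition puts a clique entirely inside one bag — forcing width ≥ 3. The upper and lower bounds meet at 3, so that is the treewidth.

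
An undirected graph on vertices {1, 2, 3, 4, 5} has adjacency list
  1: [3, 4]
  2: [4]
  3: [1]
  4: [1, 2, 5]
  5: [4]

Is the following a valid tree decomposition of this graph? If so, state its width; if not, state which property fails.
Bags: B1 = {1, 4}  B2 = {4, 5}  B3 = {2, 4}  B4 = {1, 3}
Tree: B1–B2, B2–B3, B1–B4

Checking the three conditions: (i) the bags cover all of {1, 2, 3, 4, 5}; (ii) for each edge, some bag contains both endpoints; (iii) the bags containing any fixed vertex form a subtree. All hold, so the decomposition is valid with width 2 − 1 = 1.

Yes; width 1.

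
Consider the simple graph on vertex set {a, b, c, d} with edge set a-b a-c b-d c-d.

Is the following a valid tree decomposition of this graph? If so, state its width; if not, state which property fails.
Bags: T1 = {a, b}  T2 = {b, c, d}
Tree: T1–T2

No — edge (c,a) lies in no bag.

A tree decomposition must satisfy three properties: every vertex lies in some bag; for every edge, both endpoints lie together in some bag; and for every vertex, the bags containing it form a connected subtree. Here edge (c,a) lies in no bag, so the decomposition is invalid.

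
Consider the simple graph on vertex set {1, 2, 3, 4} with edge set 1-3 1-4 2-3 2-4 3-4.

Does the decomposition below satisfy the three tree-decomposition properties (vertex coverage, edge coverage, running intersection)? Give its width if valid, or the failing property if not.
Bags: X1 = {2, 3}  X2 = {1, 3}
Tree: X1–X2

No — vertex 4 appears in no bag.

A tree decomposition must satisfy three properties: every vertex lies in some bag; for every edge, both endpoints lie together in some bag; and for every vertex, the bags containing it form a connected subtree. Here vertex 4 appears in no bag, so the decomposition is invalid.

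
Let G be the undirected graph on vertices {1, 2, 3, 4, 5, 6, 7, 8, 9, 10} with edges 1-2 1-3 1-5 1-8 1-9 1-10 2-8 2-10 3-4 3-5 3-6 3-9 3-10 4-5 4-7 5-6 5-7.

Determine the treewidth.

A width-2 tree decomposition is:
Bags: B1 = {1, 3, 10}  B2 = {1, 3, 9}  B3 = {1, 3, 5}  B4 = {3, 5, 6}  B5 = {3, 4, 5}  B6 = {1, 2, 10}  B7 = {4, 5, 7}  B8 = {1, 2, 8}
Tree: B1–B2, B2–B3, B3–B4, B3–B5, B1–B6, B5–B7, B6–B8
The largest bag has 3 vertices, giving width 2; this decomposition certifies tw(G) ≤ 2. For the lower bound, the 3 vertices {1, 2, 8} are pairwise adjacent, and any tree decomposition puts a clique entirely inside one bag — forcing width ≥ 2. Combining the bounds, tw(G) = 2.

2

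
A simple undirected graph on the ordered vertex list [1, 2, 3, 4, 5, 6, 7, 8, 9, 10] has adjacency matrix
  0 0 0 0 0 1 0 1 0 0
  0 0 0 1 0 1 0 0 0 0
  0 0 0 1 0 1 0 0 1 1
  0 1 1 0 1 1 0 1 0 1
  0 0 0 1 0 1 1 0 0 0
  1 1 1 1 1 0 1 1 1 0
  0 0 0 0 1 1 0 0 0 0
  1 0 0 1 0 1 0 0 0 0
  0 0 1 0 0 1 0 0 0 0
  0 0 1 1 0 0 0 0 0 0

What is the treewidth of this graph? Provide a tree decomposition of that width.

Each bag holds 3 vertices, so the decomposition has width 2, which upper-bounds the treewidth. Conversely, {3, 4, 10} is a clique of size 3, and the vertices of any clique must share a bag in every tree decomposition; so some bag has ≥ 3 vertices and tw(G) ≥ 2. The upper and lower bounds meet at 2, so that is the treewidth.

Treewidth 2.
One such decomposition:
Bags: B1 = {4, 6, 8}  B2 = {4, 5, 6}  B3 = {3, 4, 6}  B4 = {1, 6, 8}  B5 = {3, 6, 9}  B6 = {2, 4, 6}  B7 = {3, 4, 10}  B8 = {5, 6, 7}
Tree: B1–B2, B1–B3, B1–B4, B3–B5, B1–B6, B3–B7, B2–B8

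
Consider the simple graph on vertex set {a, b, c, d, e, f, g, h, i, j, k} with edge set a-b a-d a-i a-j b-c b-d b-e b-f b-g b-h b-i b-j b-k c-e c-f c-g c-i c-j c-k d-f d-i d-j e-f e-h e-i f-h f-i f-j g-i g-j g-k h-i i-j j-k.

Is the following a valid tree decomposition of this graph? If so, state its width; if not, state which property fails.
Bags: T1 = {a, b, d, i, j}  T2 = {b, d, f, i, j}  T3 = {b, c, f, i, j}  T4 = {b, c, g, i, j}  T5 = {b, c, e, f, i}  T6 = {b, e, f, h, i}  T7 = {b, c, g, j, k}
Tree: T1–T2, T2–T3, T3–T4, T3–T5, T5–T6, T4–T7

Checking the three conditions: (i) the bags cover all of {a, b, c, d, e, f, g, h, i, j, k}; (ii) for each edge, some bag contains both endpoints; (iii) the bags containing any fixed vertex form a subtree. All hold, so the decomposition is valid with width 5 − 1 = 4.

Yes; width 4.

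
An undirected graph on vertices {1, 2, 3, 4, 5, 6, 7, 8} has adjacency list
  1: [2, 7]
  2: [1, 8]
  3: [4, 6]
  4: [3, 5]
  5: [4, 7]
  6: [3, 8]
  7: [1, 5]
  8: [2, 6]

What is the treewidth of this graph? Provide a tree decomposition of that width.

Each bag holds 3 vertices, so the decomposition has width 2, which upper-bounds the treewidth. Since 1–7–5–4–3–6–8–2–1 is a cycle in G, G is not acyclic. Forests are exactly the graphs of treewidth ≤ 1, so tw(G) ≥ 2. The upper and lower bounds meet at 2, so that is the treewidth.

Treewidth 2.
One optimal decomposition is:
Bags: B1 = {1, 5, 7}  B2 = {1, 4, 5}  B3 = {1, 3, 4}  B4 = {1, 3, 6}  B5 = {1, 6, 8}  B6 = {1, 2, 8}
Tree: B1–B2, B2–B3, B3–B4, B4–B5, B5–B6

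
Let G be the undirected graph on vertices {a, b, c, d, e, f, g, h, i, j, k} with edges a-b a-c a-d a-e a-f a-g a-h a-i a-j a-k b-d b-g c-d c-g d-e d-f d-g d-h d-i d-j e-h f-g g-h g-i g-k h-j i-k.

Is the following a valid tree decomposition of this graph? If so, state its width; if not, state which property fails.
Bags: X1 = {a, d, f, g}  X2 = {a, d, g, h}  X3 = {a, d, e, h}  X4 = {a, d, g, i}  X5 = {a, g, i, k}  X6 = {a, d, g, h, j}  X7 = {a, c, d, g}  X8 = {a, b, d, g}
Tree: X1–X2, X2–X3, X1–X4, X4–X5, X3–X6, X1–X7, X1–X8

A tree decomposition must satisfy three properties: every vertex lies in some bag; for every edge, both endpoints lie together in some bag; and for every vertex, the bags containing it form a connected subtree. Here bags containing vertex g are not connected in the tree, so the decomposition is invalid.

No — bags containing vertex g are not connected in the tree.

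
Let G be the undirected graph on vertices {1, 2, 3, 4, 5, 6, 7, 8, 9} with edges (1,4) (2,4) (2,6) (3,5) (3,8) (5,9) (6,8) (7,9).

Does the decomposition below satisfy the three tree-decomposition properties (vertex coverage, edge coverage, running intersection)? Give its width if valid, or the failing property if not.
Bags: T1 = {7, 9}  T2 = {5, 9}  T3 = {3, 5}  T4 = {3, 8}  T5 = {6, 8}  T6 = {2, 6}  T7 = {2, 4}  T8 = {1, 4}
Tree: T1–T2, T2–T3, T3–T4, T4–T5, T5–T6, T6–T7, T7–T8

Vertex coverage: the bags together contain {1, 2, 3, 4, 5, 6, 7, 8, 9}, the full vertex set. Edge coverage: each edge of G has both endpoints in at least one bag. Running intersection: for every vertex, the bags containing it form a connected subtree. All three properties hold, so this is a valid tree decomposition of width max|bag| − 1 = 1, and hence tw(G) ≤ 1.

Yes; width 1.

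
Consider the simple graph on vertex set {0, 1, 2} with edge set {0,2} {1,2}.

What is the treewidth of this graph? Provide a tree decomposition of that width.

Every bag has size at most 2, so the width is 2 − 1 = 1 and tw(G) ≤ 1. Since G has at least one edge (e.g. 2–0), it is not an edgeless graph, so tw(G) ≥ 1. Therefore the treewidth is 1.

Treewidth 1.
One optimal decomposition is:
Bags: B1 = {0, 2}  B2 = {1, 2}
Tree: B1–B2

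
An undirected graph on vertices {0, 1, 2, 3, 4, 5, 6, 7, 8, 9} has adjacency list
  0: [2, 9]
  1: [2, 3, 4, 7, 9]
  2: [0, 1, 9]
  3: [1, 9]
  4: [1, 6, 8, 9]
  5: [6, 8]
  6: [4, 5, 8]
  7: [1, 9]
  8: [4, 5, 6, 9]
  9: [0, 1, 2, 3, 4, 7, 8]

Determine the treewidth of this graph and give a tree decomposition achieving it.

The largest bag has 3 vertices, giving width 2; this decomposition certifies tw(G) ≤ 2. Conversely, {0, 2, 9} is a clique of size 3, and the vertices of any clique must share a bag in every tree decomposition; so some bag has ≥ 3 vertices and tw(G) ≥ 2. Therefore the treewidth is 2.

Treewidth 2.
One optimal decomposition is:
Bags: B1 = {1, 2, 9}  B2 = {1, 4, 9}  B3 = {1, 7, 9}  B4 = {4, 8, 9}  B5 = {1, 3, 9}  B6 = {0, 2, 9}  B7 = {4, 6, 8}  B8 = {5, 6, 8}
Tree: B1–B2, B2–B3, B2–B4, B1–B5, B1–B6, B4–B7, B7–B8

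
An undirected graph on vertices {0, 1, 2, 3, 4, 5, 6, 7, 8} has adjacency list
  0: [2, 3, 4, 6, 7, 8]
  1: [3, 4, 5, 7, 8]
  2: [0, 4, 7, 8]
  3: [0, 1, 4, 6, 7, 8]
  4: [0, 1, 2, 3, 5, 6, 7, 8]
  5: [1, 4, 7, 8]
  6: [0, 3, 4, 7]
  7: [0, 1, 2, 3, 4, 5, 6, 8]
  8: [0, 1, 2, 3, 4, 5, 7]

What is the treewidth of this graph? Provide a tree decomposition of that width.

Each bag holds 5 vertices, so the decomposition has width 4, which upper-bounds the treewidth. For the lower bound, the 5 vertices {0, 2, 4, 7, 8} are pairwise adjacent, and any tree decomposition puts a clique entirely inside one bag — forcing width ≥ 4. Therefore the treewidth is 4.

Treewidth 4.
One optimal decomposition is:
Bags: B1 = {0, 3, 4, 7, 8}  B2 = {0, 2, 4, 7, 8}  B3 = {0, 3, 4, 6, 7}  B4 = {1, 3, 4, 7, 8}  B5 = {1, 4, 5, 7, 8}
Tree: B1–B2, B1–B3, B1–B4, B4–B5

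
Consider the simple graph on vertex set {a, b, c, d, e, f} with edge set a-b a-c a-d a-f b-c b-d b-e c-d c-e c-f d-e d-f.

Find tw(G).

A width-3 tree decomposition is:
Bags: B1 = {a, c, d, f}  B2 = {a, b, c, d}  B3 = {b, c, d, e}
Tree: B1–B2, B2–B3
Every bag has size at most 4, so the width is 4 − 1 = 3 and tw(G) ≤ 3. Conversely, {b, c, d, e} is a clique of size 4, and the vertices of any clique must share a bag in every tree decomposition; so some bag has ≥ 4 vertices and tw(G) ≥ 3. Therefore the treewidth is 3.

3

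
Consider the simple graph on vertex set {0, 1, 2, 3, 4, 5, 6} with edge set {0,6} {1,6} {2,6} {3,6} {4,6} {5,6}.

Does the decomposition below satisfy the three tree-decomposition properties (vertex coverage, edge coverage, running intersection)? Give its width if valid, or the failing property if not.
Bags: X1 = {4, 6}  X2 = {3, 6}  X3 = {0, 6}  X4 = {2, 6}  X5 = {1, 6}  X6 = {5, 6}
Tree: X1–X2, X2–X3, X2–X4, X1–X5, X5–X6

Every vertex of G appears in some bag (union = {0, 1, 2, 3, 4, 5, 6}); every edge is covered by a bag; and for each vertex v the set of bags containing v is connected in the bag tree. The decomposition is therefore valid. The largest bag has 2 vertices, so the width is 1.

Yes; width 1.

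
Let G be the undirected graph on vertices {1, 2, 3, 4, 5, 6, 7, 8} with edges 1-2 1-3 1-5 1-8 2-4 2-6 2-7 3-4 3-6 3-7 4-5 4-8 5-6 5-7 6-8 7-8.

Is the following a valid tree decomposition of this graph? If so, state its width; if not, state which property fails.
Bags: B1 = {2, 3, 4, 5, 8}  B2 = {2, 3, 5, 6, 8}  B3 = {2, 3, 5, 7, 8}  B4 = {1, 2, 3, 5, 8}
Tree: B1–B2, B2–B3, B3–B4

Checking the three conditions: (i) the bags cover all of {1, 2, 3, 4, 5, 6, 7, 8}; (ii) for each edge, some bag contains both endpoints; (iii) the bags containing any fixed vertex form a subtree. All hold, so the decomposition is valid with width 5 − 1 = 4.

Yes; width 4.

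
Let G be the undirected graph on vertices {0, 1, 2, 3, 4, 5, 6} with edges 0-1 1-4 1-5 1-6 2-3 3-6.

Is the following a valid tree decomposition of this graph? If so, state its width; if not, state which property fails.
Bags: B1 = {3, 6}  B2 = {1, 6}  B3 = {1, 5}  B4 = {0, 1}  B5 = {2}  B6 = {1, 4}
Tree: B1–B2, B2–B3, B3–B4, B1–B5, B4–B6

A tree decomposition must satisfy three properties: every vertex lies in some bag; for every edge, both endpoints lie together in some bag; and for every vertex, the bags containing it form a connected subtree. Here edge (3,2) lies in no bag, so the decomposition is invalid.

No — edge (3,2) lies in no bag.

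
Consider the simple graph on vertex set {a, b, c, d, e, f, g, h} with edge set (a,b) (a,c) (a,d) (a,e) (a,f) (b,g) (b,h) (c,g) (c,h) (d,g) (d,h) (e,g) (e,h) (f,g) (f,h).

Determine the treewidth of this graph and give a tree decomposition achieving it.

Treewidth 3.
One such decomposition:
Bags: B1 = {a, e, g, h}  B2 = {a, d, g, h}  B3 = {a, c, g, h}  B4 = {a, b, g, h}  B5 = {a, f, g, h}
Tree: B1–B2, B2–B3, B3–B4, B4–B5

Every bag has size at most 4, so the width is 4 − 1 = 3 and tw(G) ≤ 3. For the lower bound: the 4 vertex sets {e,g}, {a,d}, {h}, {c} are disjoint, each induces a connected subgraph, and every pair is joined by at least one edge of G. Contracting each set to a single vertex therefore yields K_{4} as a minor, and since treewidth is minor-monotone, tw(G) ≥ tw(K_{4}) = 3. Hence tw(G) = 3 exactly.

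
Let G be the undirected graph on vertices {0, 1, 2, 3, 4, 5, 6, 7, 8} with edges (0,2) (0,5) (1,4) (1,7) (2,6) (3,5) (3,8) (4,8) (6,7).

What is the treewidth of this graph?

A width-2 tree decomposition is:
Bags: B1 = {3, 4, 8}  B2 = {1, 3, 4}  B3 = {1, 3, 7}  B4 = {3, 6, 7}  B5 = {2, 3, 6}  B6 = {0, 2, 3}  B7 = {0, 3, 5}
Tree: B1–B2, B2–B3, B3–B4, B4–B5, B5–B6, B6–B7
Every bag has size at most 3, so the width is 3 − 1 = 2 and tw(G) ≤ 2. For the lower bound, G contains the cycle 3–8–4–1–7–6–2–0–5–3, so G is not a forest; only forests have treewidth ≤ 1, hence tw(G) ≥ 2. Hence tw(G) = 2 exactly.

2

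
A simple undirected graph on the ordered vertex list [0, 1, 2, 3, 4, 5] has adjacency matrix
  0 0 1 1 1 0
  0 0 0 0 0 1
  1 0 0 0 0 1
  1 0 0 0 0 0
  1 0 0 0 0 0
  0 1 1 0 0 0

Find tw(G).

1

A width-1 tree decomposition is:
Bags: B1 = {0, 2}  B2 = {0, 4}  B3 = {2, 5}  B4 = {0, 3}  B5 = {1, 5}
Tree: B1–B2, B1–B3, B2–B4, B3–B5
Each bag holds 2 vertices, so the decomposition has width 1, which upper-bounds the treewidth. G has an edge, so its treewidth is at least 1. Hence tw(G) = 1 exactly.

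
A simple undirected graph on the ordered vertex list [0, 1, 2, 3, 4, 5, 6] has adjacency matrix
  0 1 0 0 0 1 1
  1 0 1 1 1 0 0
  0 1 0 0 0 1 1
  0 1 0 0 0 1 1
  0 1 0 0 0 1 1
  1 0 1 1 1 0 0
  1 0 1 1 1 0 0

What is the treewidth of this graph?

3

A width-3 tree decomposition is:
Bags: B1 = {1, 3, 5, 6}  B2 = {1, 2, 5, 6}  B3 = {0, 1, 5, 6}  B4 = {1, 4, 5, 6}
Tree: B1–B2, B2–B3, B3–B4
Every bag has size at most 4, so the width is 4 − 1 = 3 and tw(G) ≤ 3. For the lower bound: the 4 vertex sets {3,5}, {1,2}, {6}, {0} are disjoint, each induces a connected subgraph, and every pair is joined by at least one edge of G. Contracting each set to a single vertex therefore yields K_{4} as a minor, and since treewidth is minor-monotone, tw(G) ≥ tw(K_{4}) = 3. Hence tw(G) = 3 exactly.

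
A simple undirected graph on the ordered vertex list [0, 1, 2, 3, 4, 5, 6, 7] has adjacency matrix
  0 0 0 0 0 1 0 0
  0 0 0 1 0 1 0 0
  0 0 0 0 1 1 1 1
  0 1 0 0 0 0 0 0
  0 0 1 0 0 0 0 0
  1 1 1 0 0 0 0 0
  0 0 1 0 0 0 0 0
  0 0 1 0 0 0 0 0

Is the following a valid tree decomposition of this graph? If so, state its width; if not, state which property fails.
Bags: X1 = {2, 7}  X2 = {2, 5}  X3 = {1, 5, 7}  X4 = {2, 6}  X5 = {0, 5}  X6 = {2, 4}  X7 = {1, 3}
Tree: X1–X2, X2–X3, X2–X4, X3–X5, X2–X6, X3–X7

A tree decomposition must satisfy three properties: every vertex lies in some bag; for every edge, both endpoints lie together in some bag; and for every vertex, the bags containing it form a connected subtree. Here bags containing vertex 7 are not connected in the tree, so the decomposition is invalid.

No — bags containing vertex 7 are not connected in the tree.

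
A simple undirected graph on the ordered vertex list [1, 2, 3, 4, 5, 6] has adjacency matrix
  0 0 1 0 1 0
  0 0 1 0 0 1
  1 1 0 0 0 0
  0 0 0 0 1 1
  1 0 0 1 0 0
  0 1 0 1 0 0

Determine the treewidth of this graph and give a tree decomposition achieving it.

The largest bag has 3 vertices, giving width 2; this decomposition certifies tw(G) ≤ 2. The edges 1–3–2–6–4–5–1 form a cycle, so G is not a tree and its treewidth is at least 2. Combining the bounds, tw(G) = 2.

Treewidth 2.
One optimal decomposition is:
Bags: B1 = {1, 2, 3}  B2 = {1, 2, 6}  B3 = {1, 4, 6}  B4 = {1, 4, 5}
Tree: B1–B2, B2–B3, B3–B4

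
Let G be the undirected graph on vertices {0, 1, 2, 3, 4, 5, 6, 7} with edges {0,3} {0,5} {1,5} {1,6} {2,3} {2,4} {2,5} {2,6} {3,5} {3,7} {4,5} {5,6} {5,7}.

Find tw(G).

A width-2 tree decomposition is:
Bags: B1 = {2, 5, 6}  B2 = {2, 4, 5}  B3 = {2, 3, 5}  B4 = {3, 5, 7}  B5 = {1, 5, 6}  B6 = {0, 3, 5}
Tree: B1–B2, B2–B3, B3–B4, B1–B5, B3–B6
Each bag holds 3 vertices, so the decomposition has width 2, which upper-bounds the treewidth. For the lower bound, the 3 vertices {0, 3, 5} are pairwise adjacent, and any tree decomposition puts a clique entirely inside one bag — forcing width ≥ 2. The upper and lower bounds meet at 2, so that is the treewidth.

2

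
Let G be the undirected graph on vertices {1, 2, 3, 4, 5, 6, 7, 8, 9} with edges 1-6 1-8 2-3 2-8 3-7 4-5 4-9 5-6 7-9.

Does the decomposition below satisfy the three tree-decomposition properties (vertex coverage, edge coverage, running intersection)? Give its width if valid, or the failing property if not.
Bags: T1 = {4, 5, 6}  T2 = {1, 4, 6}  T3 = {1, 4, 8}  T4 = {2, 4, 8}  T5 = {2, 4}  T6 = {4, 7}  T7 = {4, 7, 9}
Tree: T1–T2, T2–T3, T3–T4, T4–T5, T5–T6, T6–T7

No — vertex 3 appears in no bag.

A tree decomposition must satisfy three properties: every vertex lies in some bag; for every edge, both endpoints lie together in some bag; and for every vertex, the bags containing it form a connected subtree. Here vertex 3 appears in no bag, so the decomposition is invalid.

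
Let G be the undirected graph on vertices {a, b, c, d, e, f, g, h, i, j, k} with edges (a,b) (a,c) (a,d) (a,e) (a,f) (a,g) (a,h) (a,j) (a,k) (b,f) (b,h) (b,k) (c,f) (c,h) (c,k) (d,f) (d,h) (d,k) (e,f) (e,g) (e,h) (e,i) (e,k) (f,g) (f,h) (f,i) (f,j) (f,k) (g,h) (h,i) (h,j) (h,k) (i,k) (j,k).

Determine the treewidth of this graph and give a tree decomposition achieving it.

Every bag has size at most 5, so the width is 5 − 1 = 4 and tw(G) ≤ 4. On the other hand G contains the 5-clique {a, e, f, g, h}. A clique must lie in a single bag of any decomposition, so no decomposition can have width below 4. Therefore the treewidth is 4.

Treewidth 4.
One optimal decomposition is:
Bags: B1 = {a, b, f, h, k}  B2 = {a, f, h, j, k}  B3 = {a, d, f, h, k}  B4 = {a, e, f, h, k}  B5 = {a, c, f, h, k}  B6 = {a, e, f, g, h}  B7 = {e, f, h, i, k}
Tree: B1–B2, B1–B3, B3–B4, B1–B5, B4–B6, B4–B7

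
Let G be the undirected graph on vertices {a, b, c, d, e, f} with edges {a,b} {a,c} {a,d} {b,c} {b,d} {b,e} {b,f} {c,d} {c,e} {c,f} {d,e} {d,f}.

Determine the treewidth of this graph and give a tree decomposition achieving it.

Treewidth 3.
One optimal decomposition is:
Bags: B1 = {b, c, d, e}  B2 = {b, c, d, f}  B3 = {a, b, c, d}
Tree: B1–B2, B1–B3

Each bag holds 4 vertices, so the decomposition has width 3, which upper-bounds the treewidth. For the lower bound, the 4 vertices {b, c, d, e} are pairwise adjacent, and any tree decomposition puts a clique entirely inside one bag — forcing width ≥ 3. Therefore the treewidth is 3.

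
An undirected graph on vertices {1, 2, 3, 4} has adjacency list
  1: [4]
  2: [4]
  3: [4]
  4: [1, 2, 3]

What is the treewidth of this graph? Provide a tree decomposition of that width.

Treewidth 1.
One such decomposition:
Bags: B1 = {3, 4}  B2 = {2, 4}  B3 = {1, 4}
Tree: B1–B2, B2–B3

Each bag holds 2 vertices, so the decomposition has width 1, which upper-bounds the treewidth. Any graph with an edge has treewidth ≥ 1, and G has the edge 3–4. Therefore the treewidth is 1.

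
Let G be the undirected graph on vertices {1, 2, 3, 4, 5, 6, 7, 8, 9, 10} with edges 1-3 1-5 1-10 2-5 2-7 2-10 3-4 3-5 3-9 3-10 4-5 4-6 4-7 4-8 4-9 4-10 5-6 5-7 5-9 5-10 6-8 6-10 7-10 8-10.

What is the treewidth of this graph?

3

A width-3 tree decomposition is:
Bags: B1 = {3, 4, 5, 10}  B2 = {4, 5, 6, 10}  B3 = {4, 5, 7, 10}  B4 = {2, 5, 7, 10}  B5 = {4, 6, 8, 10}  B6 = {3, 4, 5, 9}  B7 = {1, 3, 5, 10}
Tree: B1–B2, B1–B3, B3–B4, B2–B5, B1–B6, B1–B7
Each bag holds 4 vertices, so the decomposition has width 3, which upper-bounds the treewidth. On the other hand G contains the 4-clique {4, 6, 8, 10}. A clique must lie in a single bag of any decomposition, so no decomposition can have width below 3. The upper and lower bounds meet at 3, so that is the treewidth.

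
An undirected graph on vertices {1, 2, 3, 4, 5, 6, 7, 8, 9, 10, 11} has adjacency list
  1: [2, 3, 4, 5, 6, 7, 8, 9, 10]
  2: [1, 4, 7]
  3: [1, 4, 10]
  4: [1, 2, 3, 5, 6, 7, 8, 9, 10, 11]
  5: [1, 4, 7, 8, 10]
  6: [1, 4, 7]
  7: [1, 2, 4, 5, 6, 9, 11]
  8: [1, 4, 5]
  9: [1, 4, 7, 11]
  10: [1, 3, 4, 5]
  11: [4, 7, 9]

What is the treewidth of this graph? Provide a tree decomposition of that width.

Every bag has size at most 4, so the width is 4 − 1 = 3 and tw(G) ≤ 3. For the lower bound, the 4 vertices {1, 4, 5, 8} are pairwise adjacent, and any tree decomposition puts a clique entirely inside one bag — forcing width ≥ 3. Combining the bounds, tw(G) = 3.

Treewidth 3.
Bags: B1 = {4, 7, 9, 11}  B2 = {1, 4, 7, 9}  B3 = {1, 4, 5, 7}  B4 = {1, 4, 5, 10}  B5 = {1, 4, 6, 7}  B6 = {1, 2, 4, 7}  B7 = {1, 4, 5, 8}  B8 = {1, 3, 4, 10}
Tree: B1–B2, B2–B3, B3–B4, B3–B5, B5–B6, B4–B7, B4–B8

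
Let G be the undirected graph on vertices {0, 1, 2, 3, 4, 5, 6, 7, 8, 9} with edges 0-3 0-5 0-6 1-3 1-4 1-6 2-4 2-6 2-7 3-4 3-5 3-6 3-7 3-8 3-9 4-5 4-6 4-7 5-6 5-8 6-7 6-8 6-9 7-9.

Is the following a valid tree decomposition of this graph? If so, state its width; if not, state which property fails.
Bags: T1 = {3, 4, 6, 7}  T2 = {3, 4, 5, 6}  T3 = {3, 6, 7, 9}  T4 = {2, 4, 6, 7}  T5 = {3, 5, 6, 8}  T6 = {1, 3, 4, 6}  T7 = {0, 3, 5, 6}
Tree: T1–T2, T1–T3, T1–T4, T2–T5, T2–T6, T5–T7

Yes; width 3.

Every vertex of G appears in some bag (union = {0, 1, 2, 3, 4, 5, 6, 7, 8, 9}); every edge is covered by a bag; and for each vertex v the set of bags containing v is connected in the bag tree. The decomposition is therefore valid. The largest bag has 4 vertices, so the width is 3.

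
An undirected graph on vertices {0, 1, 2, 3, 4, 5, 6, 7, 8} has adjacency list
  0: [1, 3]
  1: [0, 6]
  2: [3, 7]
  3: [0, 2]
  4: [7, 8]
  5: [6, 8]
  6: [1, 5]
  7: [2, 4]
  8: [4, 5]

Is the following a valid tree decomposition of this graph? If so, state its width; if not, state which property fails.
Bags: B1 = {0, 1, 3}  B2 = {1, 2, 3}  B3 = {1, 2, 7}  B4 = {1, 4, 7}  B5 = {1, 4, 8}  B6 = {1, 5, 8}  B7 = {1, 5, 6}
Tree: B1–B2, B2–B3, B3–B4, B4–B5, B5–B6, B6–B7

Every vertex of G appears in some bag (union = {0, 1, 2, 3, 4, 5, 6, 7, 8}); every edge is covered by a bag; and for each vertex v the set of bags containing v is connected in the bag tree. The decomposition is therefore valid. The largest bag has 3 vertices, so the width is 2.

Yes; width 2.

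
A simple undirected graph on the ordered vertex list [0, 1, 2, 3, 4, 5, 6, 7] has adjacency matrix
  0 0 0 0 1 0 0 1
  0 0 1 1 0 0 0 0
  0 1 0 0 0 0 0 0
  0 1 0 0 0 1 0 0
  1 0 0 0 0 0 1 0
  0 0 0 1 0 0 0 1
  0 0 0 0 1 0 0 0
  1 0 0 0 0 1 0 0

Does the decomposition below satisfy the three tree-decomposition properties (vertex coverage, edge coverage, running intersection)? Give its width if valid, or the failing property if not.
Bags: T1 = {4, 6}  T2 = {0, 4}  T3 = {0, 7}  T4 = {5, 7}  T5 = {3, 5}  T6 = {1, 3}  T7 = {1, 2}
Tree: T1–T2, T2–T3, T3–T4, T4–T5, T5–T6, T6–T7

Every vertex of G appears in some bag (union = {0, 1, 2, 3, 4, 5, 6, 7}); every edge is covered by a bag; and for each vertex v the set of bags containing v is connected in the bag tree. The decomposition is therefore valid. The largest bag has 2 vertices, so the width is 1.

Yes; width 1.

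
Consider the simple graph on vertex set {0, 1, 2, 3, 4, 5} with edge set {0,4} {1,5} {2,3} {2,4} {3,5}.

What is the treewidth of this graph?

A width-1 tree decomposition is:
Bags: B1 = {0, 4}  B2 = {2, 4}  B3 = {2, 3}  B4 = {3, 5}  B5 = {1, 5}
Tree: B1–B2, B2–B3, B3–B4, B4–B5
Every bag has size at most 2, so the width is 2 − 1 = 1 and tw(G) ≤ 1. G has an edge, so its treewidth is at least 1. The upper and lower bounds meet at 1, so that is the treewidth.

1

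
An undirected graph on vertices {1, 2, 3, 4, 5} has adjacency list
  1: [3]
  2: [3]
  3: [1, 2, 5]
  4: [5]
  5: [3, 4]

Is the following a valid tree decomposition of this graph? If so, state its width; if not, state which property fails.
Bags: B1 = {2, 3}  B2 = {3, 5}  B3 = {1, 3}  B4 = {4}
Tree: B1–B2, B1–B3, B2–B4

No — edge (5,4) lies in no bag.

A tree decomposition must satisfy three properties: every vertex lies in some bag; for every edge, both endpoints lie together in some bag; and for every vertex, the bags containing it form a connected subtree. Here edge (5,4) lies in no bag, so the decomposition is invalid.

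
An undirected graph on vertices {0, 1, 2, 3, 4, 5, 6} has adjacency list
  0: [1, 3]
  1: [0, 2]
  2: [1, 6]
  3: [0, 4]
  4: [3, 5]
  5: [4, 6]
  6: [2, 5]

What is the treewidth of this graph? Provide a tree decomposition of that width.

The largest bag has 3 vertices, giving width 2; this decomposition certifies tw(G) ≤ 2. For the lower bound, G contains the cycle 6–2–1–0–3–4–5–6, so G is not a forest; only forests have treewidth ≤ 1, hence tw(G) ≥ 2. Therefore the treewidth is 2.

Treewidth 2.
One such decomposition:
Bags: B1 = {1, 2, 6}  B2 = {0, 1, 6}  B3 = {0, 3, 6}  B4 = {3, 4, 6}  B5 = {4, 5, 6}
Tree: B1–B2, B2–B3, B3–B4, B4–B5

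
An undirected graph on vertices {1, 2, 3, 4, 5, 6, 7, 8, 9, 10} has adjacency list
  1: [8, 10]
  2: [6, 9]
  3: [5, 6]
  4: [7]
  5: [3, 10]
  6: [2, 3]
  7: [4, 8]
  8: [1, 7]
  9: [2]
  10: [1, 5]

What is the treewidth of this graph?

1

A width-1 tree decomposition is:
Bags: B1 = {2, 9}  B2 = {2, 6}  B3 = {3, 6}  B4 = {3, 5}  B5 = {5, 10}  B6 = {1, 10}  B7 = {1, 8}  B8 = {7, 8}  B9 = {4, 7}
Tree: B1–B2, B2–B3, B3–B4, B4–B5, B5–B6, B6–B7, B7–B8, B8–B9
Each bag holds 2 vertices, so the decomposition has width 1, which upper-bounds the treewidth. Since G has at least one edge (e.g. 9–2), it is not an edgeless graph, so tw(G) ≥ 1. Hence tw(G) = 1 exactly.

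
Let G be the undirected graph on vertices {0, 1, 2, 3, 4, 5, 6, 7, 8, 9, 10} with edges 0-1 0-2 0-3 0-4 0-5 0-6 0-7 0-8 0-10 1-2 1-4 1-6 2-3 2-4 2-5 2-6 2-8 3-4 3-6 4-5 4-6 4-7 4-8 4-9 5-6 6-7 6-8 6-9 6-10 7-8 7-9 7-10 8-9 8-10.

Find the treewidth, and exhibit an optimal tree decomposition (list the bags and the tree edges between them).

Each bag holds 5 vertices, so the decomposition has width 4, which upper-bounds the treewidth. On the other hand G contains the 5-clique {0, 6, 7, 8, 10}. A clique must lie in a single bag of any decomposition, so no decomposition can have width below 4. Therefore the treewidth is 4.

Treewidth 4.
Bags: B1 = {0, 2, 4, 6, 8}  B2 = {0, 2, 4, 5, 6}  B3 = {0, 4, 6, 7, 8}  B4 = {0, 6, 7, 8, 10}  B5 = {0, 2, 3, 4, 6}  B6 = {0, 1, 2, 4, 6}  B7 = {4, 6, 7, 8, 9}
Tree: B1–B2, B1–B3, B3–B4, B2–B5, B2–B6, B3–B7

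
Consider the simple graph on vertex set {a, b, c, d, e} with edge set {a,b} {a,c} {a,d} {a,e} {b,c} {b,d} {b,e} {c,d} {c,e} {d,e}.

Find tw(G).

4

A width-4 tree decomposition is:
Bags: B1 = {a, b, c, d, e}
Tree: (single bag)
With just one bag of size 5, the width is 5 − 1 = 4, so tw(G) ≤ 4. For the lower bound, the 5 vertices {a, b, c, d, e} are pairwise adjacent, and any tree decomposition puts a clique entirely inside one bag — forcing width ≥ 4. Combining the bounds, tw(G) = 4.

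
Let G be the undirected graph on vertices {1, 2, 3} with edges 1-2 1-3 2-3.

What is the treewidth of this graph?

2

A width-2 tree decomposition is:
Bags: B1 = {1, 2, 3}
Tree: (single bag)
With just one bag of size 3, the width is 3 − 1 = 2, so tw(G) ≤ 2. Conversely, {1, 2, 3} is a clique of size 3, and the vertices of any clique must share a bag in every tree decomposition; so some bag has ≥ 3 vertices and tw(G) ≥ 2. Hence tw(G) = 2 exactly.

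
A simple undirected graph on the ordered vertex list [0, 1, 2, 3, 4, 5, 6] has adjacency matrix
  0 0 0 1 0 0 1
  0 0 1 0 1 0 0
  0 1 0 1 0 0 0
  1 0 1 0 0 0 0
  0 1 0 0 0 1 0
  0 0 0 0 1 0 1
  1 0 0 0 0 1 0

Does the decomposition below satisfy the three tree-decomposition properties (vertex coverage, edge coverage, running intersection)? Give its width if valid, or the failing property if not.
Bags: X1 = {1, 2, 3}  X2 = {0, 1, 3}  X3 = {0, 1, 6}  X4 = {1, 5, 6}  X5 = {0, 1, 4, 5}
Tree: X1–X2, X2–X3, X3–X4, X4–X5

A tree decomposition must satisfy three properties: every vertex lies in some bag; for every edge, both endpoints lie together in some bag; and for every vertex, the bags containing it form a connected subtree. Here bags containing vertex 0 are not connected in the tree, so the decomposition is invalid.

No — bags containing vertex 0 are not connected in the tree.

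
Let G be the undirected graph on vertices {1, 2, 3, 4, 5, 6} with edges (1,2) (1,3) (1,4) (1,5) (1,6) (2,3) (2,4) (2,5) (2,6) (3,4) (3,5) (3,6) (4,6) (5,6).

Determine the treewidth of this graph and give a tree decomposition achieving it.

The largest bag has 5 vertices, giving width 4; this decomposition certifies tw(G) ≤ 4. For the lower bound, the 5 vertices {1, 2, 3, 4, 6} are pairwise adjacent, and any tree decomposition puts a clique entirely inside one bag — forcing width ≥ 4. Combining the bounds, tw(G) = 4.

Treewidth 4.
One such decomposition:
Bags: B1 = {1, 2, 3, 5, 6}  B2 = {1, 2, 3, 4, 6}
Tree: B1–B2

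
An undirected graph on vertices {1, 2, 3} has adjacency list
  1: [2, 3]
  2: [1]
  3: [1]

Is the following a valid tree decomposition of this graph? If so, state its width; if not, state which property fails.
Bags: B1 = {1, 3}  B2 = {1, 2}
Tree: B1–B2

Vertex coverage: the bags together contain {1, 2, 3}, the full vertex set. Edge coverage: each edge of G has both endpoints in at least one bag. Running intersection: for every vertex, the bags containing it form a connected subtree. All three properties hold, so this is a valid tree decomposition of width max|bag| − 1 = 1, and hence tw(G) ≤ 1.

Yes; width 1.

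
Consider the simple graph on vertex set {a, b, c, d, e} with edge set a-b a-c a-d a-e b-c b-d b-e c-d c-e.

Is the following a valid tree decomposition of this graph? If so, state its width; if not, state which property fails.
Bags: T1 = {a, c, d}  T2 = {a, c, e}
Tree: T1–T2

No — vertex b appears in no bag.

A tree decomposition must satisfy three properties: every vertex lies in some bag; for every edge, both endpoints lie together in some bag; and for every vertex, the bags containing it form a connected subtree. Here vertex b appears in no bag, so the decomposition is invalid.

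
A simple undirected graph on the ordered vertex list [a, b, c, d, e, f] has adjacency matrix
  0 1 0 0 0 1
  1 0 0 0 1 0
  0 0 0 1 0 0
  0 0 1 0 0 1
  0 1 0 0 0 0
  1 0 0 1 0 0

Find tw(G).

1

A width-1 tree decomposition is:
Bags: B1 = {d, f}  B2 = {a, f}  B3 = {a, b}  B4 = {b, e}  B5 = {c, d}
Tree: B1–B2, B2–B3, B3–B4, B1–B5
Every bag has size at most 2, so the width is 2 − 1 = 1 and tw(G) ≤ 1. Any graph with an edge has treewidth ≥ 1, and G has the edge d–f. Therefore the treewidth is 1.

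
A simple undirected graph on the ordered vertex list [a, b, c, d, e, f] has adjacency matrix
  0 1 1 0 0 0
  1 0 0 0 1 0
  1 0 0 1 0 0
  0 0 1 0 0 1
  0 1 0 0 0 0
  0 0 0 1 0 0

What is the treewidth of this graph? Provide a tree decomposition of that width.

Treewidth 1.
One optimal decomposition is:
Bags: B1 = {b, e}  B2 = {a, b}  B3 = {a, c}  B4 = {c, d}  B5 = {d, f}
Tree: B1–B2, B2–B3, B3–B4, B4–B5

Every bag has size at most 2, so the width is 2 − 1 = 1 and tw(G) ≤ 1. Any graph with an edge has treewidth ≥ 1, and G has the edge e–b. Therefore the treewidth is 1.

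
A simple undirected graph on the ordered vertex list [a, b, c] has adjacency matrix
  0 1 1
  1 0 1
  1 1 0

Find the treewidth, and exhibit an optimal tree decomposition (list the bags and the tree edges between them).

A single bag containing all 3 vertices is trivially a valid decomposition of width 2. Conversely, {a, b, c} is a clique of size 3, and the vertices of any clique must share a bag in every tree decomposition; so some bag has ≥ 3 vertices and tw(G) ≥ 2. Therefore the treewidth is 2.

Treewidth 2.
One optimal decomposition is:
Bags: B1 = {a, b, c}
Tree: (single bag)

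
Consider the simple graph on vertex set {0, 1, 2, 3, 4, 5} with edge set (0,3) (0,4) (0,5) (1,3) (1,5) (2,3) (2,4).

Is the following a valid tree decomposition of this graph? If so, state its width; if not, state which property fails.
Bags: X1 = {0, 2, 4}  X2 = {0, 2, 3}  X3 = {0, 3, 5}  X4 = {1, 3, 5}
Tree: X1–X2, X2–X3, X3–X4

Checking the three conditions: (i) the bags cover all of {0, 1, 2, 3, 4, 5}; (ii) for each edge, some bag contains both endpoints; (iii) the bags containing any fixed vertex form a subtree. All hold, so the decomposition is valid with width 3 − 1 = 2.

Yes; width 2.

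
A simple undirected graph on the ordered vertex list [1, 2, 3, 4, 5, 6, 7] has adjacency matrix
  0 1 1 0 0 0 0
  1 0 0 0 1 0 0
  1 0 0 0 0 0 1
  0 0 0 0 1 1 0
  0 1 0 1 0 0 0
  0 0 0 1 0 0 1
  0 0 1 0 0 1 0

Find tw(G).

A width-2 tree decomposition is:
Bags: B1 = {4, 5, 6}  B2 = {2, 5, 6}  B3 = {1, 2, 6}  B4 = {1, 3, 6}  B5 = {3, 6, 7}
Tree: B1–B2, B2–B3, B3–B4, B4–B5
Every bag has size at most 3, so the width is 3 − 1 = 2 and tw(G) ≤ 2. Since 6–4–5–2–1–3–7–6 is a cycle in G, G is not acyclic. Forests are exactly the graphs of treewidth ≤ 1, so tw(G) ≥ 2. Hence tw(G) = 2 exactly.

2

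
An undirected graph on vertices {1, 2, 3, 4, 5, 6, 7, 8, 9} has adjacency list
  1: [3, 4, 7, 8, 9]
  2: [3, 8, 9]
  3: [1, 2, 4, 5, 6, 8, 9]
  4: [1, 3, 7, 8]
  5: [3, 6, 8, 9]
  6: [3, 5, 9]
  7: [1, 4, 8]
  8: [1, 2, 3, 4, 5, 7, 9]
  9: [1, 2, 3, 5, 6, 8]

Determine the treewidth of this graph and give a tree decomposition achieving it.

The largest bag has 4 vertices, giving width 3; this decomposition certifies tw(G) ≤ 3. Conversely, {1, 3, 8, 9} is a clique of size 4, and the vertices of any clique must share a bag in every tree decomposition; so some bag has ≥ 4 vertices and tw(G) ≥ 3. Combining the bounds, tw(G) = 3.

Treewidth 3.
One such decomposition:
Bags: B1 = {1, 3, 4, 8}  B2 = {1, 3, 8, 9}  B3 = {1, 4, 7, 8}  B4 = {3, 5, 8, 9}  B5 = {2, 3, 8, 9}  B6 = {3, 5, 6, 9}
Tree: B1–B2, B1–B3, B2–B4, B4–B5, B4–B6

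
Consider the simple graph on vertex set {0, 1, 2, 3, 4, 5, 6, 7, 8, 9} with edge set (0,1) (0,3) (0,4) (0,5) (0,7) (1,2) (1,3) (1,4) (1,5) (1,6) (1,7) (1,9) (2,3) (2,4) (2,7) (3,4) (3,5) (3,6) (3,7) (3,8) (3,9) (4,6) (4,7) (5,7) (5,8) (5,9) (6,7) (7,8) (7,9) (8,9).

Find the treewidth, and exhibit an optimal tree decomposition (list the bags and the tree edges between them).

Treewidth 4.
One such decomposition:
Bags: B1 = {1, 3, 5, 7, 9}  B2 = {0, 1, 3, 5, 7}  B3 = {3, 5, 7, 8, 9}  B4 = {0, 1, 3, 4, 7}  B5 = {1, 2, 3, 4, 7}  B6 = {1, 3, 4, 6, 7}
Tree: B1–B2, B1–B3, B2–B4, B4–B5, B4–B6

The largest bag has 5 vertices, giving width 4; this decomposition certifies tw(G) ≤ 4. For the lower bound, the 5 vertices {3, 5, 7, 8, 9} are pairwise adjacent, and any tree decomposition puts a clique entirely inside one bag — forcing width ≥ 4. Combining the bounds, tw(G) = 4.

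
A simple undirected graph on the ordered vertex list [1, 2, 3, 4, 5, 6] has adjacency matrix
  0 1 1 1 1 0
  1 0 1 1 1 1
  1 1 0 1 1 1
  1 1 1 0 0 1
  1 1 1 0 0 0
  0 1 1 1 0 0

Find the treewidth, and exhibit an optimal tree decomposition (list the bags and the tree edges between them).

Every bag has size at most 4, so the width is 4 − 1 = 3 and tw(G) ≤ 3. On the other hand G contains the 4-clique {1, 2, 3, 4}. A clique must lie in a single bag of any decomposition, so no decomposition can have width below 3. Combining the bounds, tw(G) = 3.

Treewidth 3.
One such decomposition:
Bags: B1 = {1, 2, 3, 5}  B2 = {1, 2, 3, 4}  B3 = {2, 3, 4, 6}
Tree: B1–B2, B2–B3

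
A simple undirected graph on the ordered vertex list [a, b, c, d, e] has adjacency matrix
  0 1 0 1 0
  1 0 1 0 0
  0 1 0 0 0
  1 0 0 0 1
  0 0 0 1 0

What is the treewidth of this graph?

A width-1 tree decomposition is:
Bags: B1 = {d, e}  B2 = {a, d}  B3 = {a, b}  B4 = {b, c}
Tree: B1–B2, B2–B3, B3–B4
Each bag holds 2 vertices, so the decomposition has width 1, which upper-bounds the treewidth. Since G has at least one edge (e.g. e–d), it is not an edgeless graph, so tw(G) ≥ 1. Combining the bounds, tw(G) = 1.

1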